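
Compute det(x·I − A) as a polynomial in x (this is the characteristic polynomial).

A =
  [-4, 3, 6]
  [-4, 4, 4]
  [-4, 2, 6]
x^3 - 6*x^2 + 12*x - 8

Expanding det(x·I − A) (e.g. by cofactor expansion or by noting that A is similar to its Jordan form J, which has the same characteristic polynomial as A) gives
  χ_A(x) = x^3 - 6*x^2 + 12*x - 8
which factors as (x - 2)^3. The eigenvalues (with algebraic multiplicities) are λ = 2 with multiplicity 3.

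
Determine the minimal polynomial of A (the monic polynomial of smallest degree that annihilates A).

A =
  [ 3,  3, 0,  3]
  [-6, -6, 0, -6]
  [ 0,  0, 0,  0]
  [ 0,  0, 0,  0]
x^2 + 3*x

The characteristic polynomial is χ_A(x) = x^3*(x + 3), so the eigenvalues are known. The minimal polynomial is
  m_A(x) = Π_λ (x − λ)^{k_λ}
where k_λ is the size of the *largest* Jordan block for λ (equivalently, the smallest k with (A − λI)^k v = 0 for every generalised eigenvector v of λ).

  λ = -3: largest Jordan block has size 1, contributing (x + 3)
  λ = 0: largest Jordan block has size 1, contributing (x − 0)

So m_A(x) = x*(x + 3) = x^2 + 3*x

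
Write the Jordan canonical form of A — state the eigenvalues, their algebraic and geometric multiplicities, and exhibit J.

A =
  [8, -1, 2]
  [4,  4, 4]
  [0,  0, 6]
J_2(6) ⊕ J_1(6)

The characteristic polynomial is
  det(x·I − A) = x^3 - 18*x^2 + 108*x - 216 = (x - 6)^3

Eigenvalues and multiplicities (the geometric multiplicity of λ is n − rank(A − λI), which equals the number of Jordan blocks for λ):
  λ = 6: algebraic multiplicity = 3, geometric multiplicity = 2

Determining the block sizes for each eigenvalue:
  λ = 6: 2 blocks summing to 3 forces exactly one block of size 2 and the rest size 1 → block sizes [2, 1]

Assembling the blocks gives a Jordan form
J =
  [6, 1, 0]
  [0, 6, 0]
  [0, 0, 6]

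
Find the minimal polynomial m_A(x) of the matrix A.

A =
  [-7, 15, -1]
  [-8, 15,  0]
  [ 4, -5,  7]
x^3 - 15*x^2 + 75*x - 125

The characteristic polynomial is χ_A(x) = (x - 5)^3, so the eigenvalues are known. The minimal polynomial is
  m_A(x) = Π_λ (x − λ)^{k_λ}
where k_λ is the size of the *largest* Jordan block for λ (equivalently, the smallest k with (A − λI)^k v = 0 for every generalised eigenvector v of λ).

  λ = 5: largest Jordan block has size 3, contributing (x − 5)^3

So m_A(x) = (x - 5)^3 = x^3 - 15*x^2 + 75*x - 125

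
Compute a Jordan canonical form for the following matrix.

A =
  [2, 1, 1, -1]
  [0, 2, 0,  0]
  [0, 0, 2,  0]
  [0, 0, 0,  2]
J_2(2) ⊕ J_1(2) ⊕ J_1(2)

The characteristic polynomial is
  det(x·I − A) = x^4 - 8*x^3 + 24*x^2 - 32*x + 16 = (x - 2)^4

Eigenvalues and multiplicities (the geometric multiplicity of λ is n − rank(A − λI), which equals the number of Jordan blocks for λ):
  λ = 2: algebraic multiplicity = 4, geometric multiplicity = 3

Determining the block sizes for each eigenvalue:
  λ = 2: 3 blocks summing to 4 forces exactly one block of size 2 and the rest size 1 → block sizes [2, 1, 1]

Assembling the blocks gives a Jordan form
J =
  [2, 1, 0, 0]
  [0, 2, 0, 0]
  [0, 0, 2, 0]
  [0, 0, 0, 2]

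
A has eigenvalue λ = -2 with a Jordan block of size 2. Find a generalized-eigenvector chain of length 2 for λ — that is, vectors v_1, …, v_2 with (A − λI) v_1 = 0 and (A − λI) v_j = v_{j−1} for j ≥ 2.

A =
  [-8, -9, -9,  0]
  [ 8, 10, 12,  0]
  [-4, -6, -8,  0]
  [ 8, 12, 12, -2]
A Jordan chain for λ = -2 of length 2:
v_1 = (-6, 8, -4, 8)ᵀ
v_2 = (1, 0, 0, 0)ᵀ

Let N = A − (-2)·I. We want v_2 with N^2 v_2 = 0 but N^1 v_2 ≠ 0; then v_{j-1} := N · v_j for j = 2, …, 2.

Pick v_2 = (1, 0, 0, 0)ᵀ.
Then v_1 = N · v_2 = (-6, 8, -4, 8)ᵀ.

Sanity check: (A − (-2)·I) v_1 = (0, 0, 0, 0)ᵀ = 0. ✓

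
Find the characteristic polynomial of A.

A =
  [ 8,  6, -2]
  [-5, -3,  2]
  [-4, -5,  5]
x^3 - 10*x^2 + 33*x - 36

Expanding det(x·I − A) (e.g. by cofactor expansion or by noting that A is similar to its Jordan form J, which has the same characteristic polynomial as A) gives
  χ_A(x) = x^3 - 10*x^2 + 33*x - 36
which factors as (x - 4)*(x - 3)^2. The eigenvalues (with algebraic multiplicities) are λ = 3 with multiplicity 2, λ = 4 with multiplicity 1.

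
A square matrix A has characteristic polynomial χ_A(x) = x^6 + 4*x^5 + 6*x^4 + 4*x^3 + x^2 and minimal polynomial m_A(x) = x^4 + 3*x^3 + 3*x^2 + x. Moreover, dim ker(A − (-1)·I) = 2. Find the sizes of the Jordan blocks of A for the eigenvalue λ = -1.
Block sizes for λ = -1: [3, 1]

Step 1 — from the characteristic polynomial, algebraic multiplicity of λ = -1 is 4. From dim ker(A − (-1)·I) = 2, there are exactly 2 Jordan blocks for λ = -1.
Step 2 — from the minimal polynomial, the factor (x + 1)^3 tells us the largest block for λ = -1 has size 3.
Step 3 — with total size 4, 2 blocks, and largest block 3, the block sizes (in nonincreasing order) are [3, 1].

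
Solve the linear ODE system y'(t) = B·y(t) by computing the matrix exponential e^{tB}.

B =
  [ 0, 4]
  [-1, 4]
e^{tB} =
  [-2*t*exp(2*t) + exp(2*t), 4*t*exp(2*t)]
  [-t*exp(2*t), 2*t*exp(2*t) + exp(2*t)]

Strategy: write B = P · J · P⁻¹ where J is a Jordan canonical form, so e^{tB} = P · e^{tJ} · P⁻¹, and e^{tJ} can be computed block-by-block.

B has Jordan form
J =
  [2, 1]
  [0, 2]
(up to reordering of blocks).

Per-block formulas:
  For a 2×2 Jordan block J_2(2): exp(t · J_2(2)) = e^(2t)·(I + t·N), where N is the 2×2 nilpotent shift.

After assembling e^{tJ} and conjugating by P, we get:

e^{tB} =
  [-2*t*exp(2*t) + exp(2*t), 4*t*exp(2*t)]
  [-t*exp(2*t), 2*t*exp(2*t) + exp(2*t)]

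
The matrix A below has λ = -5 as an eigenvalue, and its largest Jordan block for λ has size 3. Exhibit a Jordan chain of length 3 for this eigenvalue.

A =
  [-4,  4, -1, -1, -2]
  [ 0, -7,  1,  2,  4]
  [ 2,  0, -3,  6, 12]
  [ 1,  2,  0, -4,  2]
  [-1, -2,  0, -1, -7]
A Jordan chain for λ = -5 of length 3:
v_1 = (-2, 0, -4, -2, 2)ᵀ
v_2 = (4, -2, 0, 2, -2)ᵀ
v_3 = (0, 1, 0, 0, 0)ᵀ

Let N = A − (-5)·I. We want v_3 with N^3 v_3 = 0 but N^2 v_3 ≠ 0; then v_{j-1} := N · v_j for j = 3, …, 2.

Pick v_3 = (0, 1, 0, 0, 0)ᵀ.
Then v_2 = N · v_3 = (4, -2, 0, 2, -2)ᵀ.
Then v_1 = N · v_2 = (-2, 0, -4, -2, 2)ᵀ.

Sanity check: (A − (-5)·I) v_1 = (0, 0, 0, 0, 0)ᵀ = 0. ✓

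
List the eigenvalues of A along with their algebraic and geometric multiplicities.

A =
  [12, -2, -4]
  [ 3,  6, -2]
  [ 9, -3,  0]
λ = 6: alg = 3, geom = 1

Step 1 — factor the characteristic polynomial to read off the algebraic multiplicities:
  χ_A(x) = (x - 6)^3

Step 2 — compute geometric multiplicities via the rank-nullity identity g(λ) = n − rank(A − λI):
  rank(A − (6)·I) = 2, so dim ker(A − (6)·I) = n − 2 = 1

Summary:
  λ = 6: algebraic multiplicity = 3, geometric multiplicity = 1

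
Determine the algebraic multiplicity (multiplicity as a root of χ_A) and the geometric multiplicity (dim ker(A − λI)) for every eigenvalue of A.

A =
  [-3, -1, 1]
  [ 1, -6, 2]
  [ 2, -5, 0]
λ = -3: alg = 3, geom = 1

Step 1 — factor the characteristic polynomial to read off the algebraic multiplicities:
  χ_A(x) = (x + 3)^3

Step 2 — compute geometric multiplicities via the rank-nullity identity g(λ) = n − rank(A − λI):
  rank(A − (-3)·I) = 2, so dim ker(A − (-3)·I) = n − 2 = 1

Summary:
  λ = -3: algebraic multiplicity = 3, geometric multiplicity = 1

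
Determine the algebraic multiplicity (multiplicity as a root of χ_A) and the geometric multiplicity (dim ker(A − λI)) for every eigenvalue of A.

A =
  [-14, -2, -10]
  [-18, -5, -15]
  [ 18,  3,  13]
λ = -2: alg = 3, geom = 2

Step 1 — factor the characteristic polynomial to read off the algebraic multiplicities:
  χ_A(x) = (x + 2)^3

Step 2 — compute geometric multiplicities via the rank-nullity identity g(λ) = n − rank(A − λI):
  rank(A − (-2)·I) = 1, so dim ker(A − (-2)·I) = n − 1 = 2

Summary:
  λ = -2: algebraic multiplicity = 3, geometric multiplicity = 2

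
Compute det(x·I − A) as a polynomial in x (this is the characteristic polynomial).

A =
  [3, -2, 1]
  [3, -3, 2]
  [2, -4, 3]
x^3 - 3*x^2 + 3*x - 1

Expanding det(x·I − A) (e.g. by cofactor expansion or by noting that A is similar to its Jordan form J, which has the same characteristic polynomial as A) gives
  χ_A(x) = x^3 - 3*x^2 + 3*x - 1
which factors as (x - 1)^3. The eigenvalues (with algebraic multiplicities) are λ = 1 with multiplicity 3.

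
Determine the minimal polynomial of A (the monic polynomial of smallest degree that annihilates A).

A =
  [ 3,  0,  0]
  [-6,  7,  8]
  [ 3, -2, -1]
x^2 - 6*x + 9

The characteristic polynomial is χ_A(x) = (x - 3)^3, so the eigenvalues are known. The minimal polynomial is
  m_A(x) = Π_λ (x − λ)^{k_λ}
where k_λ is the size of the *largest* Jordan block for λ (equivalently, the smallest k with (A − λI)^k v = 0 for every generalised eigenvector v of λ).

  λ = 3: largest Jordan block has size 2, contributing (x − 3)^2

So m_A(x) = (x - 3)^2 = x^2 - 6*x + 9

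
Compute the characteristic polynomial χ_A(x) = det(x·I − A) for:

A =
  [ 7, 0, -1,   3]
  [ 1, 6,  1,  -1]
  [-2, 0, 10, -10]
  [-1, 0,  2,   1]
x^4 - 24*x^3 + 216*x^2 - 864*x + 1296

Expanding det(x·I − A) (e.g. by cofactor expansion or by noting that A is similar to its Jordan form J, which has the same characteristic polynomial as A) gives
  χ_A(x) = x^4 - 24*x^3 + 216*x^2 - 864*x + 1296
which factors as (x - 6)^4. The eigenvalues (with algebraic multiplicities) are λ = 6 with multiplicity 4.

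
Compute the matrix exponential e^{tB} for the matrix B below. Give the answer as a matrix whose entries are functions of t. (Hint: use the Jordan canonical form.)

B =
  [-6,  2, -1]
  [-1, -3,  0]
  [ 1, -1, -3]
e^{tB} =
  [t^2*exp(-4*t)/2 - 2*t*exp(-4*t) + exp(-4*t), -t^2*exp(-4*t)/2 + 2*t*exp(-4*t), t^2*exp(-4*t)/2 - t*exp(-4*t)]
  [t^2*exp(-4*t)/2 - t*exp(-4*t), -t^2*exp(-4*t)/2 + t*exp(-4*t) + exp(-4*t), t^2*exp(-4*t)/2]
  [t*exp(-4*t), -t*exp(-4*t), t*exp(-4*t) + exp(-4*t)]

Strategy: write B = P · J · P⁻¹ where J is a Jordan canonical form, so e^{tB} = P · e^{tJ} · P⁻¹, and e^{tJ} can be computed block-by-block.

B has Jordan form
J =
  [-4,  1,  0]
  [ 0, -4,  1]
  [ 0,  0, -4]
(up to reordering of blocks).

Per-block formulas:
  For a 3×3 Jordan block J_3(-4): exp(t · J_3(-4)) = e^(-4t)·(I + t·N + (t^2/2)·N^2), where N is the 3×3 nilpotent shift.

After assembling e^{tJ} and conjugating by P, we get:

e^{tB} =
  [t^2*exp(-4*t)/2 - 2*t*exp(-4*t) + exp(-4*t), -t^2*exp(-4*t)/2 + 2*t*exp(-4*t), t^2*exp(-4*t)/2 - t*exp(-4*t)]
  [t^2*exp(-4*t)/2 - t*exp(-4*t), -t^2*exp(-4*t)/2 + t*exp(-4*t) + exp(-4*t), t^2*exp(-4*t)/2]
  [t*exp(-4*t), -t*exp(-4*t), t*exp(-4*t) + exp(-4*t)]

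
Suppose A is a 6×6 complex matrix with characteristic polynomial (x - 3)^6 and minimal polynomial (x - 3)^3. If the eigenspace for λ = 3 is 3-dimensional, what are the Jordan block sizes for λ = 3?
Block sizes for λ = 3: [3, 2, 1]

Step 1 — from the characteristic polynomial, algebraic multiplicity of λ = 3 is 6. From dim ker(A − (3)·I) = 3, there are exactly 3 Jordan blocks for λ = 3.
Step 2 — from the minimal polynomial, the factor (x − 3)^3 tells us the largest block for λ = 3 has size 3.
Step 3 — with total size 6, 3 blocks, and largest block 3, the block sizes (in nonincreasing order) are [3, 2, 1].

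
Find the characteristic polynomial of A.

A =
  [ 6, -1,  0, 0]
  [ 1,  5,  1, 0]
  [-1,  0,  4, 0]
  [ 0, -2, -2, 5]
x^4 - 20*x^3 + 150*x^2 - 500*x + 625

Expanding det(x·I − A) (e.g. by cofactor expansion or by noting that A is similar to its Jordan form J, which has the same characteristic polynomial as A) gives
  χ_A(x) = x^4 - 20*x^3 + 150*x^2 - 500*x + 625
which factors as (x - 5)^4. The eigenvalues (with algebraic multiplicities) are λ = 5 with multiplicity 4.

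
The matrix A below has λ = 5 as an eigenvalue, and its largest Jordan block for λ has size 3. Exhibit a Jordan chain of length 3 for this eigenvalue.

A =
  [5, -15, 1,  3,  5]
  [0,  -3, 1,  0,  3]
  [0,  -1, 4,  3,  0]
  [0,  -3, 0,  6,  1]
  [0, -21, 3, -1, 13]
A Jordan chain for λ = 5 of length 3:
v_1 = (5, 0, 0, 0, 0)ᵀ
v_2 = (-15, -8, -1, -3, -21)ᵀ
v_3 = (0, 1, 0, 0, 0)ᵀ

Let N = A − (5)·I. We want v_3 with N^3 v_3 = 0 but N^2 v_3 ≠ 0; then v_{j-1} := N · v_j for j = 3, …, 2.

Pick v_3 = (0, 1, 0, 0, 0)ᵀ.
Then v_2 = N · v_3 = (-15, -8, -1, -3, -21)ᵀ.
Then v_1 = N · v_2 = (5, 0, 0, 0, 0)ᵀ.

Sanity check: (A − (5)·I) v_1 = (0, 0, 0, 0, 0)ᵀ = 0. ✓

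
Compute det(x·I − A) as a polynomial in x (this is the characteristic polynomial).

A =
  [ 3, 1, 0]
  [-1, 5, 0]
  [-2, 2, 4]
x^3 - 12*x^2 + 48*x - 64

Expanding det(x·I − A) (e.g. by cofactor expansion or by noting that A is similar to its Jordan form J, which has the same characteristic polynomial as A) gives
  χ_A(x) = x^3 - 12*x^2 + 48*x - 64
which factors as (x - 4)^3. The eigenvalues (with algebraic multiplicities) are λ = 4 with multiplicity 3.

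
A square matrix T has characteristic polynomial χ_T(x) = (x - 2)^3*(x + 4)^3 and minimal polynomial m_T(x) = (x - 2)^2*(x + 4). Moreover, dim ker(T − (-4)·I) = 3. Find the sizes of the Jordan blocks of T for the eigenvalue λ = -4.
Block sizes for λ = -4: [1, 1, 1]

Step 1 — from the characteristic polynomial, algebraic multiplicity of λ = -4 is 3. From dim ker(T − (-4)·I) = 3, there are exactly 3 Jordan blocks for λ = -4.
Step 2 — from the minimal polynomial, the factor (x + 4) tells us the largest block for λ = -4 has size 1.
Step 3 — with total size 3, 3 blocks, and largest block 1, the block sizes (in nonincreasing order) are [1, 1, 1].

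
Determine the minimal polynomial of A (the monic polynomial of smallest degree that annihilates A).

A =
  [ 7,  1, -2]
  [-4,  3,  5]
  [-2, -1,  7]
x^3 - 17*x^2 + 96*x - 180

The characteristic polynomial is χ_A(x) = (x - 6)^2*(x - 5), so the eigenvalues are known. The minimal polynomial is
  m_A(x) = Π_λ (x − λ)^{k_λ}
where k_λ is the size of the *largest* Jordan block for λ (equivalently, the smallest k with (A − λI)^k v = 0 for every generalised eigenvector v of λ).

  λ = 5: largest Jordan block has size 1, contributing (x − 5)
  λ = 6: largest Jordan block has size 2, contributing (x − 6)^2

So m_A(x) = (x - 6)^2*(x - 5) = x^3 - 17*x^2 + 96*x - 180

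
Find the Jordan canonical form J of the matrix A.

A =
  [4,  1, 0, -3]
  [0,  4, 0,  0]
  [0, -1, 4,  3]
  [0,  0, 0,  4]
J_2(4) ⊕ J_1(4) ⊕ J_1(4)

The characteristic polynomial is
  det(x·I − A) = x^4 - 16*x^3 + 96*x^2 - 256*x + 256 = (x - 4)^4

Eigenvalues and multiplicities (the geometric multiplicity of λ is n − rank(A − λI), which equals the number of Jordan blocks for λ):
  λ = 4: algebraic multiplicity = 4, geometric multiplicity = 3

Determining the block sizes for each eigenvalue:
  λ = 4: 3 blocks summing to 4 forces exactly one block of size 2 and the rest size 1 → block sizes [2, 1, 1]

Assembling the blocks gives a Jordan form
J =
  [4, 1, 0, 0]
  [0, 4, 0, 0]
  [0, 0, 4, 0]
  [0, 0, 0, 4]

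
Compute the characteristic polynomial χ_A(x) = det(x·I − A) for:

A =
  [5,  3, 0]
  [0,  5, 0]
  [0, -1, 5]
x^3 - 15*x^2 + 75*x - 125

Expanding det(x·I − A) (e.g. by cofactor expansion or by noting that A is similar to its Jordan form J, which has the same characteristic polynomial as A) gives
  χ_A(x) = x^3 - 15*x^2 + 75*x - 125
which factors as (x - 5)^3. The eigenvalues (with algebraic multiplicities) are λ = 5 with multiplicity 3.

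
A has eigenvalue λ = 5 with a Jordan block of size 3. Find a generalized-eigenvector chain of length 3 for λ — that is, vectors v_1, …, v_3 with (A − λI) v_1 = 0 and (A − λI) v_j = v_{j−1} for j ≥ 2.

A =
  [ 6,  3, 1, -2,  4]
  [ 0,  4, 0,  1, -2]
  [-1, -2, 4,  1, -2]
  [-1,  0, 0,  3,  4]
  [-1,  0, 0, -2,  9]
A Jordan chain for λ = 5 of length 3:
v_1 = (-2, 1, 1, -1, -1)ᵀ
v_2 = (-1, 0, 1, -1, -1)ᵀ
v_3 = (1, 0, -2, 0, 0)ᵀ

Let N = A − (5)·I. We want v_3 with N^3 v_3 = 0 but N^2 v_3 ≠ 0; then v_{j-1} := N · v_j for j = 3, …, 2.

Pick v_3 = (1, 0, -2, 0, 0)ᵀ.
Then v_2 = N · v_3 = (-1, 0, 1, -1, -1)ᵀ.
Then v_1 = N · v_2 = (-2, 1, 1, -1, -1)ᵀ.

Sanity check: (A − (5)·I) v_1 = (0, 0, 0, 0, 0)ᵀ = 0. ✓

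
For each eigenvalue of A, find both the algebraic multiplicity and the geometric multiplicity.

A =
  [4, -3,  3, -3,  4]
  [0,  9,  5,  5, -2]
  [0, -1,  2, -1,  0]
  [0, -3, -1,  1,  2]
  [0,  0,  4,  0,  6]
λ = 4: alg = 4, geom = 2; λ = 6: alg = 1, geom = 1

Step 1 — factor the characteristic polynomial to read off the algebraic multiplicities:
  χ_A(x) = (x - 6)*(x - 4)^4

Step 2 — compute geometric multiplicities via the rank-nullity identity g(λ) = n − rank(A − λI):
  rank(A − (4)·I) = 3, so dim ker(A − (4)·I) = n − 3 = 2
  rank(A − (6)·I) = 4, so dim ker(A − (6)·I) = n − 4 = 1

Summary:
  λ = 4: algebraic multiplicity = 4, geometric multiplicity = 2
  λ = 6: algebraic multiplicity = 1, geometric multiplicity = 1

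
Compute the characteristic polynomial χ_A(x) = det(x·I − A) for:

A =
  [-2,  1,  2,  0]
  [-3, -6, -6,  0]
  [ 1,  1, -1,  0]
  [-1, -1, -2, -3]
x^4 + 12*x^3 + 54*x^2 + 108*x + 81

Expanding det(x·I − A) (e.g. by cofactor expansion or by noting that A is similar to its Jordan form J, which has the same characteristic polynomial as A) gives
  χ_A(x) = x^4 + 12*x^3 + 54*x^2 + 108*x + 81
which factors as (x + 3)^4. The eigenvalues (with algebraic multiplicities) are λ = -3 with multiplicity 4.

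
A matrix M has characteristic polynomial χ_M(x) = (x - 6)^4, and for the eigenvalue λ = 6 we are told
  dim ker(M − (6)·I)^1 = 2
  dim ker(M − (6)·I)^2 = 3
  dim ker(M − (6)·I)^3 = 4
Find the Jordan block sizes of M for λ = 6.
Block sizes for λ = 6: [3, 1]

From the dimensions of kernels of powers, the number of Jordan blocks of size at least j is d_j − d_{j−1} where d_j = dim ker(N^j) (with d_0 = 0). Computing the differences gives [2, 1, 1].
The number of blocks of size exactly k is (#blocks of size ≥ k) − (#blocks of size ≥ k + 1), so the partition is: 1 block(s) of size 1, 1 block(s) of size 3.
In nonincreasing order the block sizes are [3, 1].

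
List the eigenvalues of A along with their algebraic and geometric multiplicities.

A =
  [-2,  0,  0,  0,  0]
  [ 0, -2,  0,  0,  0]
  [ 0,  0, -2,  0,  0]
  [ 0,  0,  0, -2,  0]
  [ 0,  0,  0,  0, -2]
λ = -2: alg = 5, geom = 5

Step 1 — factor the characteristic polynomial to read off the algebraic multiplicities:
  χ_A(x) = (x + 2)^5

Step 2 — compute geometric multiplicities via the rank-nullity identity g(λ) = n − rank(A − λI):
  rank(A − (-2)·I) = 0, so dim ker(A − (-2)·I) = n − 0 = 5

Summary:
  λ = -2: algebraic multiplicity = 5, geometric multiplicity = 5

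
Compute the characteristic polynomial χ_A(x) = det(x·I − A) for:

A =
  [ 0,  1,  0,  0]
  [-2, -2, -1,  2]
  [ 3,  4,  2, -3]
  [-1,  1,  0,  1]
x^4 - x^3

Expanding det(x·I − A) (e.g. by cofactor expansion or by noting that A is similar to its Jordan form J, which has the same characteristic polynomial as A) gives
  χ_A(x) = x^4 - x^3
which factors as x^3*(x - 1). The eigenvalues (with algebraic multiplicities) are λ = 0 with multiplicity 3, λ = 1 with multiplicity 1.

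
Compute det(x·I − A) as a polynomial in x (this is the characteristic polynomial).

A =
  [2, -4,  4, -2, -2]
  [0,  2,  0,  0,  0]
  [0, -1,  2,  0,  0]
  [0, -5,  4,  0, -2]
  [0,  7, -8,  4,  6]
x^5 - 12*x^4 + 56*x^3 - 128*x^2 + 144*x - 64

Expanding det(x·I − A) (e.g. by cofactor expansion or by noting that A is similar to its Jordan form J, which has the same characteristic polynomial as A) gives
  χ_A(x) = x^5 - 12*x^4 + 56*x^3 - 128*x^2 + 144*x - 64
which factors as (x - 4)*(x - 2)^4. The eigenvalues (with algebraic multiplicities) are λ = 2 with multiplicity 4, λ = 4 with multiplicity 1.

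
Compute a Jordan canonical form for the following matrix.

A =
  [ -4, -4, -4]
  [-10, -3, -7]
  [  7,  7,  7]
J_3(0)

The characteristic polynomial is
  det(x·I − A) = x^3

Eigenvalues and multiplicities (the geometric multiplicity of λ is n − rank(A − λI), which equals the number of Jordan blocks for λ):
  λ = 0: algebraic multiplicity = 3, geometric multiplicity = 1

Determining the block sizes for each eigenvalue:
  λ = 0: one block (gm = 1), so the single block has size am = 3 → block sizes [3]

Assembling the blocks gives a Jordan form
J =
  [0, 1, 0]
  [0, 0, 1]
  [0, 0, 0]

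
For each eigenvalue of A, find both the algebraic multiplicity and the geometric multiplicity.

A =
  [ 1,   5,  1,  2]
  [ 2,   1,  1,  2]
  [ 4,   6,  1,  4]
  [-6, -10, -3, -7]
λ = -1: alg = 4, geom = 2

Step 1 — factor the characteristic polynomial to read off the algebraic multiplicities:
  χ_A(x) = (x + 1)^4

Step 2 — compute geometric multiplicities via the rank-nullity identity g(λ) = n − rank(A − λI):
  rank(A − (-1)·I) = 2, so dim ker(A − (-1)·I) = n − 2 = 2

Summary:
  λ = -1: algebraic multiplicity = 4, geometric multiplicity = 2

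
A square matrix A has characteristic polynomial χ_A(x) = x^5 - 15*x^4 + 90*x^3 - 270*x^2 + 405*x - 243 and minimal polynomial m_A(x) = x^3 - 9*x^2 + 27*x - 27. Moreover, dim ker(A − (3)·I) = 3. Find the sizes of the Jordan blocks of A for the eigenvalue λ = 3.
Block sizes for λ = 3: [3, 1, 1]

Step 1 — from the characteristic polynomial, algebraic multiplicity of λ = 3 is 5. From dim ker(A − (3)·I) = 3, there are exactly 3 Jordan blocks for λ = 3.
Step 2 — from the minimal polynomial, the factor (x − 3)^3 tells us the largest block for λ = 3 has size 3.
Step 3 — with total size 5, 3 blocks, and largest block 3, the block sizes (in nonincreasing order) are [3, 1, 1].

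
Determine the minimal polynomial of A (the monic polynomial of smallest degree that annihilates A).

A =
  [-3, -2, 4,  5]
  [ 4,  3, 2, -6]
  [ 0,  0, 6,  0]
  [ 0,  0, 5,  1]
x^4 - 7*x^3 + 5*x^2 + 7*x - 6

The characteristic polynomial is χ_A(x) = (x - 6)*(x - 1)^2*(x + 1), so the eigenvalues are known. The minimal polynomial is
  m_A(x) = Π_λ (x − λ)^{k_λ}
where k_λ is the size of the *largest* Jordan block for λ (equivalently, the smallest k with (A − λI)^k v = 0 for every generalised eigenvector v of λ).

  λ = -1: largest Jordan block has size 1, contributing (x + 1)
  λ = 1: largest Jordan block has size 2, contributing (x − 1)^2
  λ = 6: largest Jordan block has size 1, contributing (x − 6)

So m_A(x) = (x - 6)*(x - 1)^2*(x + 1) = x^4 - 7*x^3 + 5*x^2 + 7*x - 6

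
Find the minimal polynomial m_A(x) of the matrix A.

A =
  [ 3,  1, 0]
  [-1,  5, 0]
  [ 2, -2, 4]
x^2 - 8*x + 16

The characteristic polynomial is χ_A(x) = (x - 4)^3, so the eigenvalues are known. The minimal polynomial is
  m_A(x) = Π_λ (x − λ)^{k_λ}
where k_λ is the size of the *largest* Jordan block for λ (equivalently, the smallest k with (A − λI)^k v = 0 for every generalised eigenvector v of λ).

  λ = 4: largest Jordan block has size 2, contributing (x − 4)^2

So m_A(x) = (x - 4)^2 = x^2 - 8*x + 16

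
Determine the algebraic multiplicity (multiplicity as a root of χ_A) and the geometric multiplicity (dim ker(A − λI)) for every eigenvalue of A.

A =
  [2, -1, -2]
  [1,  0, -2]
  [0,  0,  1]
λ = 1: alg = 3, geom = 2

Step 1 — factor the characteristic polynomial to read off the algebraic multiplicities:
  χ_A(x) = (x - 1)^3

Step 2 — compute geometric multiplicities via the rank-nullity identity g(λ) = n − rank(A − λI):
  rank(A − (1)·I) = 1, so dim ker(A − (1)·I) = n − 1 = 2

Summary:
  λ = 1: algebraic multiplicity = 3, geometric multiplicity = 2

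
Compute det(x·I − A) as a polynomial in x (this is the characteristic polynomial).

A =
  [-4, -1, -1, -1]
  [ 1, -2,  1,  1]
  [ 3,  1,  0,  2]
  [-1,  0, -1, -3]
x^4 + 9*x^3 + 30*x^2 + 44*x + 24

Expanding det(x·I − A) (e.g. by cofactor expansion or by noting that A is similar to its Jordan form J, which has the same characteristic polynomial as A) gives
  χ_A(x) = x^4 + 9*x^3 + 30*x^2 + 44*x + 24
which factors as (x + 2)^3*(x + 3). The eigenvalues (with algebraic multiplicities) are λ = -3 with multiplicity 1, λ = -2 with multiplicity 3.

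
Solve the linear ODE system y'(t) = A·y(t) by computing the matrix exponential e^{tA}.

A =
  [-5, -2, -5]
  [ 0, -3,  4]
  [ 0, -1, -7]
e^{tA} =
  [exp(-5*t), t^2*exp(-5*t)/2 - 2*t*exp(-5*t), t^2*exp(-5*t) - 5*t*exp(-5*t)]
  [0, 2*t*exp(-5*t) + exp(-5*t), 4*t*exp(-5*t)]
  [0, -t*exp(-5*t), -2*t*exp(-5*t) + exp(-5*t)]

Strategy: write A = P · J · P⁻¹ where J is a Jordan canonical form, so e^{tA} = P · e^{tJ} · P⁻¹, and e^{tJ} can be computed block-by-block.

A has Jordan form
J =
  [-5,  1,  0]
  [ 0, -5,  1]
  [ 0,  0, -5]
(up to reordering of blocks).

Per-block formulas:
  For a 3×3 Jordan block J_3(-5): exp(t · J_3(-5)) = e^(-5t)·(I + t·N + (t^2/2)·N^2), where N is the 3×3 nilpotent shift.

After assembling e^{tJ} and conjugating by P, we get:

e^{tA} =
  [exp(-5*t), t^2*exp(-5*t)/2 - 2*t*exp(-5*t), t^2*exp(-5*t) - 5*t*exp(-5*t)]
  [0, 2*t*exp(-5*t) + exp(-5*t), 4*t*exp(-5*t)]
  [0, -t*exp(-5*t), -2*t*exp(-5*t) + exp(-5*t)]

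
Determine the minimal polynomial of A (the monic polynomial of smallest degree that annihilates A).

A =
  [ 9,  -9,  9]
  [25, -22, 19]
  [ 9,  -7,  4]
x^3 + 9*x^2 + 27*x + 27

The characteristic polynomial is χ_A(x) = (x + 3)^3, so the eigenvalues are known. The minimal polynomial is
  m_A(x) = Π_λ (x − λ)^{k_λ}
where k_λ is the size of the *largest* Jordan block for λ (equivalently, the smallest k with (A − λI)^k v = 0 for every generalised eigenvector v of λ).

  λ = -3: largest Jordan block has size 3, contributing (x + 3)^3

So m_A(x) = (x + 3)^3 = x^3 + 9*x^2 + 27*x + 27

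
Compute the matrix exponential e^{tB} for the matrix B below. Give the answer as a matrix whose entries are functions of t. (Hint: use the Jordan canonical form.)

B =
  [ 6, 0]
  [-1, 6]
e^{tB} =
  [exp(6*t), 0]
  [-t*exp(6*t), exp(6*t)]

Strategy: write B = P · J · P⁻¹ where J is a Jordan canonical form, so e^{tB} = P · e^{tJ} · P⁻¹, and e^{tJ} can be computed block-by-block.

B has Jordan form
J =
  [6, 1]
  [0, 6]
(up to reordering of blocks).

Per-block formulas:
  For a 2×2 Jordan block J_2(6): exp(t · J_2(6)) = e^(6t)·(I + t·N), where N is the 2×2 nilpotent shift.

After assembling e^{tJ} and conjugating by P, we get:

e^{tB} =
  [exp(6*t), 0]
  [-t*exp(6*t), exp(6*t)]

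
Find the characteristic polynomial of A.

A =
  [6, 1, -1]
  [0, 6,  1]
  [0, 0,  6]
x^3 - 18*x^2 + 108*x - 216

Expanding det(x·I − A) (e.g. by cofactor expansion or by noting that A is similar to its Jordan form J, which has the same characteristic polynomial as A) gives
  χ_A(x) = x^3 - 18*x^2 + 108*x - 216
which factors as (x - 6)^3. The eigenvalues (with algebraic multiplicities) are λ = 6 with multiplicity 3.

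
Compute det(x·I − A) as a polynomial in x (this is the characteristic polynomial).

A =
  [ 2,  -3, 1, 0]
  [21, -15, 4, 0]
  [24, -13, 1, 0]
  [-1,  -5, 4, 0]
x^4 + 12*x^3 + 48*x^2 + 64*x

Expanding det(x·I − A) (e.g. by cofactor expansion or by noting that A is similar to its Jordan form J, which has the same characteristic polynomial as A) gives
  χ_A(x) = x^4 + 12*x^3 + 48*x^2 + 64*x
which factors as x*(x + 4)^3. The eigenvalues (with algebraic multiplicities) are λ = -4 with multiplicity 3, λ = 0 with multiplicity 1.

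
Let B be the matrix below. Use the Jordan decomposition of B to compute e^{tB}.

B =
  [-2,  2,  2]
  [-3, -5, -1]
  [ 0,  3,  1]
e^{tB} =
  [-3*t^2*exp(-2*t) + exp(-2*t), 2*t*exp(-2*t), 2*t^2*exp(-2*t) + 2*t*exp(-2*t)]
  [9*t^2*exp(-2*t)/2 - 3*t*exp(-2*t), -3*t*exp(-2*t) + exp(-2*t), -3*t^2*exp(-2*t) - t*exp(-2*t)]
  [-9*t^2*exp(-2*t)/2, 3*t*exp(-2*t), 3*t^2*exp(-2*t) + 3*t*exp(-2*t) + exp(-2*t)]

Strategy: write B = P · J · P⁻¹ where J is a Jordan canonical form, so e^{tB} = P · e^{tJ} · P⁻¹, and e^{tJ} can be computed block-by-block.

B has Jordan form
J =
  [-2,  1,  0]
  [ 0, -2,  1]
  [ 0,  0, -2]
(up to reordering of blocks).

Per-block formulas:
  For a 3×3 Jordan block J_3(-2): exp(t · J_3(-2)) = e^(-2t)·(I + t·N + (t^2/2)·N^2), where N is the 3×3 nilpotent shift.

After assembling e^{tJ} and conjugating by P, we get:

e^{tB} =
  [-3*t^2*exp(-2*t) + exp(-2*t), 2*t*exp(-2*t), 2*t^2*exp(-2*t) + 2*t*exp(-2*t)]
  [9*t^2*exp(-2*t)/2 - 3*t*exp(-2*t), -3*t*exp(-2*t) + exp(-2*t), -3*t^2*exp(-2*t) - t*exp(-2*t)]
  [-9*t^2*exp(-2*t)/2, 3*t*exp(-2*t), 3*t^2*exp(-2*t) + 3*t*exp(-2*t) + exp(-2*t)]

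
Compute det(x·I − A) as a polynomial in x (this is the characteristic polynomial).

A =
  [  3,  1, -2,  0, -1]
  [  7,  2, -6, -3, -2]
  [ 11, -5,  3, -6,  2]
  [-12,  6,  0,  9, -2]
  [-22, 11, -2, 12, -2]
x^5 - 15*x^4 + 90*x^3 - 270*x^2 + 405*x - 243

Expanding det(x·I − A) (e.g. by cofactor expansion or by noting that A is similar to its Jordan form J, which has the same characteristic polynomial as A) gives
  χ_A(x) = x^5 - 15*x^4 + 90*x^3 - 270*x^2 + 405*x - 243
which factors as (x - 3)^5. The eigenvalues (with algebraic multiplicities) are λ = 3 with multiplicity 5.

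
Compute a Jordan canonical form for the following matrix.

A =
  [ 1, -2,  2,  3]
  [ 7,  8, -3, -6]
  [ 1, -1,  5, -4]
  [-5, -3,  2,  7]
J_3(5) ⊕ J_1(6)

The characteristic polynomial is
  det(x·I − A) = x^4 - 21*x^3 + 165*x^2 - 575*x + 750 = (x - 6)*(x - 5)^3

Eigenvalues and multiplicities (the geometric multiplicity of λ is n − rank(A − λI), which equals the number of Jordan blocks for λ):
  λ = 5: algebraic multiplicity = 3, geometric multiplicity = 1
  λ = 6: algebraic multiplicity = 1, geometric multiplicity = 1

Determining the block sizes for each eigenvalue:
  λ = 5: one block (gm = 1), so the single block has size am = 3 → block sizes [3]
  λ = 6: one block (gm = 1), so the single block has size am = 1 → block sizes [1]

Assembling the blocks gives a Jordan form
J =
  [5, 1, 0, 0]
  [0, 5, 1, 0]
  [0, 0, 5, 0]
  [0, 0, 0, 6]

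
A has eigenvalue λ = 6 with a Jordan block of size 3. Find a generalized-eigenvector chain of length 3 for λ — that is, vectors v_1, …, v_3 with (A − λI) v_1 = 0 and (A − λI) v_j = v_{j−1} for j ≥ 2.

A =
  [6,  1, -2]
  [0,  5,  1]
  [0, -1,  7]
A Jordan chain for λ = 6 of length 3:
v_1 = (1, 0, 0)ᵀ
v_2 = (1, -1, -1)ᵀ
v_3 = (0, 1, 0)ᵀ

Let N = A − (6)·I. We want v_3 with N^3 v_3 = 0 but N^2 v_3 ≠ 0; then v_{j-1} := N · v_j for j = 3, …, 2.

Pick v_3 = (0, 1, 0)ᵀ.
Then v_2 = N · v_3 = (1, -1, -1)ᵀ.
Then v_1 = N · v_2 = (1, 0, 0)ᵀ.

Sanity check: (A − (6)·I) v_1 = (0, 0, 0)ᵀ = 0. ✓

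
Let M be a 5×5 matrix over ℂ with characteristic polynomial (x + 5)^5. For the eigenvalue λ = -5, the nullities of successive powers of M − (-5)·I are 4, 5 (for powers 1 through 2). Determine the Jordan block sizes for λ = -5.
Block sizes for λ = -5: [2, 1, 1, 1]

From the dimensions of kernels of powers, the number of Jordan blocks of size at least j is d_j − d_{j−1} where d_j = dim ker(N^j) (with d_0 = 0). Computing the differences gives [4, 1].
The number of blocks of size exactly k is (#blocks of size ≥ k) − (#blocks of size ≥ k + 1), so the partition is: 3 block(s) of size 1, 1 block(s) of size 2.
In nonincreasing order the block sizes are [2, 1, 1, 1].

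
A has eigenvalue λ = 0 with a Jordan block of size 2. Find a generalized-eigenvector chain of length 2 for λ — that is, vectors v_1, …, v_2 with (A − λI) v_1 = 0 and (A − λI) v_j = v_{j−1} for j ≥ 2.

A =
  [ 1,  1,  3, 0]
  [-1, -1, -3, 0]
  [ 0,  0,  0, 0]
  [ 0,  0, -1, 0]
A Jordan chain for λ = 0 of length 2:
v_1 = (1, -1, 0, 0)ᵀ
v_2 = (1, 0, 0, 0)ᵀ

Let N = A − (0)·I. We want v_2 with N^2 v_2 = 0 but N^1 v_2 ≠ 0; then v_{j-1} := N · v_j for j = 2, …, 2.

Pick v_2 = (1, 0, 0, 0)ᵀ.
Then v_1 = N · v_2 = (1, -1, 0, 0)ᵀ.

Sanity check: (A − (0)·I) v_1 = (0, 0, 0, 0)ᵀ = 0. ✓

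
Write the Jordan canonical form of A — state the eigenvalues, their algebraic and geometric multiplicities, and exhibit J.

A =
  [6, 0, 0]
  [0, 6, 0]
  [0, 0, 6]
J_1(6) ⊕ J_1(6) ⊕ J_1(6)

The characteristic polynomial is
  det(x·I − A) = x^3 - 18*x^2 + 108*x - 216 = (x - 6)^3

Eigenvalues and multiplicities (the geometric multiplicity of λ is n − rank(A − λI), which equals the number of Jordan blocks for λ):
  λ = 6: algebraic multiplicity = 3, geometric multiplicity = 3

Determining the block sizes for each eigenvalue:
  λ = 6: gm = am = 3, so every block has size 1 → block sizes [1, 1, 1]

Assembling the blocks gives a Jordan form
J =
  [6, 0, 0]
  [0, 6, 0]
  [0, 0, 6]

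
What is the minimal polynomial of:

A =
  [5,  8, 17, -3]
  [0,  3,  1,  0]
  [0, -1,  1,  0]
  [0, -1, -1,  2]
x^3 - 9*x^2 + 24*x - 20

The characteristic polynomial is χ_A(x) = (x - 5)*(x - 2)^3, so the eigenvalues are known. The minimal polynomial is
  m_A(x) = Π_λ (x − λ)^{k_λ}
where k_λ is the size of the *largest* Jordan block for λ (equivalently, the smallest k with (A − λI)^k v = 0 for every generalised eigenvector v of λ).

  λ = 2: largest Jordan block has size 2, contributing (x − 2)^2
  λ = 5: largest Jordan block has size 1, contributing (x − 5)

So m_A(x) = (x - 5)*(x - 2)^2 = x^3 - 9*x^2 + 24*x - 20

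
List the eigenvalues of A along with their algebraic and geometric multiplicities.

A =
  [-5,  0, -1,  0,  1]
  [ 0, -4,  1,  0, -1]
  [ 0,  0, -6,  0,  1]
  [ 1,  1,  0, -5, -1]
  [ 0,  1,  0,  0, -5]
λ = -5: alg = 5, geom = 2

Step 1 — factor the characteristic polynomial to read off the algebraic multiplicities:
  χ_A(x) = (x + 5)^5

Step 2 — compute geometric multiplicities via the rank-nullity identity g(λ) = n − rank(A − λI):
  rank(A − (-5)·I) = 3, so dim ker(A − (-5)·I) = n − 3 = 2

Summary:
  λ = -5: algebraic multiplicity = 5, geometric multiplicity = 2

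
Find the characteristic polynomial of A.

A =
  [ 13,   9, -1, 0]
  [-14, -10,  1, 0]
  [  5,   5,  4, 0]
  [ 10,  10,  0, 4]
x^4 - 11*x^3 + 36*x^2 - 16*x - 64

Expanding det(x·I − A) (e.g. by cofactor expansion or by noting that A is similar to its Jordan form J, which has the same characteristic polynomial as A) gives
  χ_A(x) = x^4 - 11*x^3 + 36*x^2 - 16*x - 64
which factors as (x - 4)^3*(x + 1). The eigenvalues (with algebraic multiplicities) are λ = -1 with multiplicity 1, λ = 4 with multiplicity 3.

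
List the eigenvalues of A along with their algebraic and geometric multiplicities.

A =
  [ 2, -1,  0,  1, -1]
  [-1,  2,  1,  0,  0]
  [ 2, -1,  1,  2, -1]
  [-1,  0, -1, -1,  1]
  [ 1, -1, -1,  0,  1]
λ = 1: alg = 5, geom = 2

Step 1 — factor the characteristic polynomial to read off the algebraic multiplicities:
  χ_A(x) = (x - 1)^5

Step 2 — compute geometric multiplicities via the rank-nullity identity g(λ) = n − rank(A − λI):
  rank(A − (1)·I) = 3, so dim ker(A − (1)·I) = n − 3 = 2

Summary:
  λ = 1: algebraic multiplicity = 5, geometric multiplicity = 2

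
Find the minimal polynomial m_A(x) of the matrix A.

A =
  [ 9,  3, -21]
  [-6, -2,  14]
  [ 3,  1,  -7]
x^2

The characteristic polynomial is χ_A(x) = x^3, so the eigenvalues are known. The minimal polynomial is
  m_A(x) = Π_λ (x − λ)^{k_λ}
where k_λ is the size of the *largest* Jordan block for λ (equivalently, the smallest k with (A − λI)^k v = 0 for every generalised eigenvector v of λ).

  λ = 0: largest Jordan block has size 2, contributing (x − 0)^2

So m_A(x) = x^2 = x^2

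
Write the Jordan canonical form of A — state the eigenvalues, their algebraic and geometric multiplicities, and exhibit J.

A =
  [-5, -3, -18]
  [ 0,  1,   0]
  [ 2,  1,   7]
J_2(1) ⊕ J_1(1)

The characteristic polynomial is
  det(x·I − A) = x^3 - 3*x^2 + 3*x - 1 = (x - 1)^3

Eigenvalues and multiplicities (the geometric multiplicity of λ is n − rank(A − λI), which equals the number of Jordan blocks for λ):
  λ = 1: algebraic multiplicity = 3, geometric multiplicity = 2

Determining the block sizes for each eigenvalue:
  λ = 1: 2 blocks summing to 3 forces exactly one block of size 2 and the rest size 1 → block sizes [2, 1]

Assembling the blocks gives a Jordan form
J =
  [1, 1, 0]
  [0, 1, 0]
  [0, 0, 1]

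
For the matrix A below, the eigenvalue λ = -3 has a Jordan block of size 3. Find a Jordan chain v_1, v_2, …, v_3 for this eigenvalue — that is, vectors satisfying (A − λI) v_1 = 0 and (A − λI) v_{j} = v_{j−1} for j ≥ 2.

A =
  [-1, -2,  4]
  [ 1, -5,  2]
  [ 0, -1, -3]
A Jordan chain for λ = -3 of length 3:
v_1 = (2, 0, -1)ᵀ
v_2 = (2, 1, 0)ᵀ
v_3 = (1, 0, 0)ᵀ

Let N = A − (-3)·I. We want v_3 with N^3 v_3 = 0 but N^2 v_3 ≠ 0; then v_{j-1} := N · v_j for j = 3, …, 2.

Pick v_3 = (1, 0, 0)ᵀ.
Then v_2 = N · v_3 = (2, 1, 0)ᵀ.
Then v_1 = N · v_2 = (2, 0, -1)ᵀ.

Sanity check: (A − (-3)·I) v_1 = (0, 0, 0)ᵀ = 0. ✓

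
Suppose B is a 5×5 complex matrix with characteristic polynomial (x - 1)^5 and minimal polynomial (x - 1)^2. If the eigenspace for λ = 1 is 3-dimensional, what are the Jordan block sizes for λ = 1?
Block sizes for λ = 1: [2, 2, 1]

Step 1 — from the characteristic polynomial, algebraic multiplicity of λ = 1 is 5. From dim ker(B − (1)·I) = 3, there are exactly 3 Jordan blocks for λ = 1.
Step 2 — from the minimal polynomial, the factor (x − 1)^2 tells us the largest block for λ = 1 has size 2.
Step 3 — with total size 5, 3 blocks, and largest block 2, the block sizes (in nonincreasing order) are [2, 2, 1].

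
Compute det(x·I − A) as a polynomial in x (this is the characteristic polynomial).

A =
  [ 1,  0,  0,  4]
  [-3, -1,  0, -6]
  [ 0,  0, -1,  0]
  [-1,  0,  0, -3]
x^4 + 4*x^3 + 6*x^2 + 4*x + 1

Expanding det(x·I − A) (e.g. by cofactor expansion or by noting that A is similar to its Jordan form J, which has the same characteristic polynomial as A) gives
  χ_A(x) = x^4 + 4*x^3 + 6*x^2 + 4*x + 1
which factors as (x + 1)^4. The eigenvalues (with algebraic multiplicities) are λ = -1 with multiplicity 4.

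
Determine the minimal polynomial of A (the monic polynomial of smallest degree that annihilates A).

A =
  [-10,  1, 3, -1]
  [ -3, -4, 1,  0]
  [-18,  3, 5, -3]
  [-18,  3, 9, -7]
x^3 + 12*x^2 + 48*x + 64

The characteristic polynomial is χ_A(x) = (x + 4)^4, so the eigenvalues are known. The minimal polynomial is
  m_A(x) = Π_λ (x − λ)^{k_λ}
where k_λ is the size of the *largest* Jordan block for λ (equivalently, the smallest k with (A − λI)^k v = 0 for every generalised eigenvector v of λ).

  λ = -4: largest Jordan block has size 3, contributing (x + 4)^3

So m_A(x) = (x + 4)^3 = x^3 + 12*x^2 + 48*x + 64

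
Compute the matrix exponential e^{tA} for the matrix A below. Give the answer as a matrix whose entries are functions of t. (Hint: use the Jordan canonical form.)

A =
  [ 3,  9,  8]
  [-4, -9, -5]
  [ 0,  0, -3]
e^{tA} =
  [6*t*exp(-3*t) + exp(-3*t), 9*t*exp(-3*t), 3*t^2*exp(-3*t)/2 + 8*t*exp(-3*t)]
  [-4*t*exp(-3*t), -6*t*exp(-3*t) + exp(-3*t), -t^2*exp(-3*t) - 5*t*exp(-3*t)]
  [0, 0, exp(-3*t)]

Strategy: write A = P · J · P⁻¹ where J is a Jordan canonical form, so e^{tA} = P · e^{tJ} · P⁻¹, and e^{tJ} can be computed block-by-block.

A has Jordan form
J =
  [-3,  1,  0]
  [ 0, -3,  1]
  [ 0,  0, -3]
(up to reordering of blocks).

Per-block formulas:
  For a 3×3 Jordan block J_3(-3): exp(t · J_3(-3)) = e^(-3t)·(I + t·N + (t^2/2)·N^2), where N is the 3×3 nilpotent shift.

After assembling e^{tJ} and conjugating by P, we get:

e^{tA} =
  [6*t*exp(-3*t) + exp(-3*t), 9*t*exp(-3*t), 3*t^2*exp(-3*t)/2 + 8*t*exp(-3*t)]
  [-4*t*exp(-3*t), -6*t*exp(-3*t) + exp(-3*t), -t^2*exp(-3*t) - 5*t*exp(-3*t)]
  [0, 0, exp(-3*t)]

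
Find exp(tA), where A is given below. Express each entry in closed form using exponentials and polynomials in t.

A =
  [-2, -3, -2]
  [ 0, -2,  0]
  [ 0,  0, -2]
e^{tA} =
  [exp(-2*t), -3*t*exp(-2*t), -2*t*exp(-2*t)]
  [0, exp(-2*t), 0]
  [0, 0, exp(-2*t)]

Strategy: write A = P · J · P⁻¹ where J is a Jordan canonical form, so e^{tA} = P · e^{tJ} · P⁻¹, and e^{tJ} can be computed block-by-block.

A has Jordan form
J =
  [-2,  1,  0]
  [ 0, -2,  0]
  [ 0,  0, -2]
(up to reordering of blocks).

Per-block formulas:
  For a 2×2 Jordan block J_2(-2): exp(t · J_2(-2)) = e^(-2t)·(I + t·N), where N is the 2×2 nilpotent shift.
  For a 1×1 block at λ = -2: exp(t · [-2]) = [e^(-2t)].

After assembling e^{tJ} and conjugating by P, we get:

e^{tA} =
  [exp(-2*t), -3*t*exp(-2*t), -2*t*exp(-2*t)]
  [0, exp(-2*t), 0]
  [0, 0, exp(-2*t)]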